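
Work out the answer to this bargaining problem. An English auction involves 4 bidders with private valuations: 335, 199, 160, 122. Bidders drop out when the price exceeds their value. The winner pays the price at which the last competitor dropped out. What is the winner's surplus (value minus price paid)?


Step 1: Identify the highest value: 335
Step 2: Identify the second-highest value: 199
Step 3: The final price = second-highest value = 199
Step 4: Surplus = 335 - 199 = 136

136


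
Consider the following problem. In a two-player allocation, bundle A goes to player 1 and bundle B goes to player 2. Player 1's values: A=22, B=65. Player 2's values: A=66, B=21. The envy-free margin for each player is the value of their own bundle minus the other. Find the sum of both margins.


Step 1: Player 1's margin = v1(A) - v1(B) = 22 - 65 = -43
Step 2: Player 2's margin = v2(B) - v2(A) = 21 - 66 = -45
Step 3: Total margin = -43 + -45 = -88

-88


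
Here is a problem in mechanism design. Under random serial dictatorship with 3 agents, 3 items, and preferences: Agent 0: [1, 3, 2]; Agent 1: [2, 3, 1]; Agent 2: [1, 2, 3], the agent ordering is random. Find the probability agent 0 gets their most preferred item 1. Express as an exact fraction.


Step 1: Agent 0 wants item 1
Step 2: There are 6 possible orderings of agents
Step 3: In 3 orderings, agent 0 gets item 1
Step 4: Probability = 3/6 = 1/2

1/2


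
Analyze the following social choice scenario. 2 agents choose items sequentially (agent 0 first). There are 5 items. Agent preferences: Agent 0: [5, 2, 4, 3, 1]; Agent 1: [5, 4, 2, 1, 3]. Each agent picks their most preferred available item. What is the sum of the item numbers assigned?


Step 1: Agent 0 picks item 5
Step 2: Agent 1 picks item 4
Step 3: Sum = 5 + 4 = 9

9


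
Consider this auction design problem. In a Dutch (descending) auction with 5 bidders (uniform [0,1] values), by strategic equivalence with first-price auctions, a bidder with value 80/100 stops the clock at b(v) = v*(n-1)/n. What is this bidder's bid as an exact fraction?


Step 1: Dutch auctions are strategically equivalent to first-price auctions
Step 2: The equilibrium bid is b(v) = v*(n-1)/n
Step 3: b = 4/5 * 4/5
Step 4: b = 16/25

16/25


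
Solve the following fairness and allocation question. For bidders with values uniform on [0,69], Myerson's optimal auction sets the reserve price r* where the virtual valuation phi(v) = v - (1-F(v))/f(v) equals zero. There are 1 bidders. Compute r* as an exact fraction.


Step 1: For U[0,69], F(v) = v/69 and f(v) = 1/69
Step 2: phi(v) = v - (1 - v/69)/(1/69) = v - (69 - v) = 2v - 69
Step 3: Set phi(r*) = 0: 2r* - 69 = 0
Step 4: r* = 69/2 (the number of bidders n = 1 does not enter)

69/2


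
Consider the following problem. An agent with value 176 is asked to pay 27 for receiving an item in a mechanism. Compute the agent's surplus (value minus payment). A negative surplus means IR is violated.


Step 1: Surplus = value - payment = 176 - 27 = 149
Step 2: IR is satisfied (surplus >= 0)

149


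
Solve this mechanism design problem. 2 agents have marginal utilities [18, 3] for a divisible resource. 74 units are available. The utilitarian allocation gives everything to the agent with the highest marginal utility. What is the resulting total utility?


Step 1: The marginal utilities are [18, 3]
Step 2: The highest marginal utility is 18
Step 3: All 74 units go to that agent
Step 4: Total utility = 18 * 74 = 1332

1332


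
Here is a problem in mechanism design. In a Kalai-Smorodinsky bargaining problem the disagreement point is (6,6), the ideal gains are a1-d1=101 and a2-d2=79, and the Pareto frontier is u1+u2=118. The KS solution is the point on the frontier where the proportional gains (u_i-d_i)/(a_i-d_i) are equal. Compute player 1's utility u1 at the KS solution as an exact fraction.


Step 1: At the KS point, (u1-d1)/r1 = (u2-d2)/r2 = t and u1+u2 = 118
Step 2: u1 = d1 + r1*t and u2 = d2 + r2*t, so (d1 + r1*t) + (d2 + r2*t) = 118
Step 3: t = (118 - 6 - 6)/(101 + 79) = 106/180 = 53/90
Step 4: u1 = d1 + r1*t = 6 + 101 * 53/90 = 5893/90
Step 5: (Check: u2 = d2 + r2*t = 4727/90; u1+u2 = 5893/90 + 4727/90 = 118, on the frontier.)

5893/90


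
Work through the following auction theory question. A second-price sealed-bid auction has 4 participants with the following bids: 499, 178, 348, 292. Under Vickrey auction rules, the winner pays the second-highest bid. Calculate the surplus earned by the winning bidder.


Step 1: Sort bids in descending order: 499, 348, 292, 178
Step 2: The winning bid is the highest: 499
Step 3: The payment equals the second-highest bid: 348
Step 4: Surplus = winner's bid - payment = 499 - 348 = 151

151


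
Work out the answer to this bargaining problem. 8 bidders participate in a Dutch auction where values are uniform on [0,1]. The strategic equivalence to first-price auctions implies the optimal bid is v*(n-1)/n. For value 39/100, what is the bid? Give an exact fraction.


Step 1: Dutch auctions are strategically equivalent to first-price auctions
Step 2: The equilibrium bid is b(v) = v*(n-1)/n
Step 3: b = 39/100 * 7/8
Step 4: b = 273/800

273/800


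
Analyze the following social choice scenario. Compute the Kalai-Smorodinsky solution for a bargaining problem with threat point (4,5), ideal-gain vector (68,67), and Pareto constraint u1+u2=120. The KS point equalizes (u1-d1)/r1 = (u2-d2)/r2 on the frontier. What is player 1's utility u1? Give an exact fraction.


Step 1: At the KS point, (u1-d1)/r1 = (u2-d2)/r2 = t and u1+u2 = 120
Step 2: u1 = d1 + r1*t and u2 = d2 + r2*t, so (d1 + r1*t) + (d2 + r2*t) = 120
Step 3: t = (120 - 4 - 5)/(68 + 67) = 111/135 = 37/45
Step 4: u1 = d1 + r1*t = 4 + 68 * 37/45 = 2696/45
Step 5: (Check: u2 = d2 + r2*t = 2704/45; u1+u2 = 2696/45 + 2704/45 = 120, on the frontier.)

2696/45


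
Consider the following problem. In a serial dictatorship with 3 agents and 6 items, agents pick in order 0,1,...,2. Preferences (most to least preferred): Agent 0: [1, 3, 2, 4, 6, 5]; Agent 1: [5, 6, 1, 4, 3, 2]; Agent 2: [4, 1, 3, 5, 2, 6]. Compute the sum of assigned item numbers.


Step 1: Agent 0 picks item 1
Step 2: Agent 1 picks item 5
Step 3: Agent 2 picks item 4
Step 4: Sum = 1 + 5 + 4 = 10

10


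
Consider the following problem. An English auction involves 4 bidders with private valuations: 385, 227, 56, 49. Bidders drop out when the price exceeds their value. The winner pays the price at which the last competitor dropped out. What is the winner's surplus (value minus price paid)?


Step 1: Identify the highest value: 385
Step 2: Identify the second-highest value: 227
Step 3: The final price = second-highest value = 227
Step 4: Surplus = 385 - 227 = 158

158


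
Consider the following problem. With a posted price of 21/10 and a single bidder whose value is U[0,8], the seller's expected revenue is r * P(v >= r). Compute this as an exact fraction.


Step 1: Posted price r = 21/10, value support [0,8]
Step 2: P(v >= r) = (8 - 21/10)/8 = 59/80
Step 3: Expected revenue = r * P(v >= r) = 21/10 * 59/80
Step 4: Revenue = 1239/800

1239/800


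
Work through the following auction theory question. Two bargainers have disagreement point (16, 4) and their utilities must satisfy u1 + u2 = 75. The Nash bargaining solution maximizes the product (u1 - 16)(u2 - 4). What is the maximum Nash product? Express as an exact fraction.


Step 1: The Nash solution splits surplus symmetrically above the disagreement point
Step 2: u1 = (total + d1 - d2)/2 = (75 + 16 - 4)/2 = 87/2
Step 3: u2 = (total - d1 + d2)/2 = (75 - 16 + 4)/2 = 63/2
Step 4: Nash product = (87/2 - 16) * (63/2 - 4)
Step 5: = 55/2 * 55/2 = 3025/4

3025/4


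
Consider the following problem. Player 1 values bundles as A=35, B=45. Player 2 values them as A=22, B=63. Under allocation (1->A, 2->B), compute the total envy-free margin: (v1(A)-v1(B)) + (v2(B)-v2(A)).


Step 1: Player 1's margin = v1(A) - v1(B) = 35 - 45 = -10
Step 2: Player 2's margin = v2(B) - v2(A) = 63 - 22 = 41
Step 3: Total margin = -10 + 41 = 31

31


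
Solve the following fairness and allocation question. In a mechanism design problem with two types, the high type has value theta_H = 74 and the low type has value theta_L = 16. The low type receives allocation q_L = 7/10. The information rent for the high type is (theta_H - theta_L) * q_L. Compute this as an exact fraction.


Step 1: theta_H - theta_L = 74 - 16 = 58
Step 2: Information rent = (theta_H - theta_L) * q_L
Step 3: = 58 * 7/10
Step 4: = 203/5

203/5


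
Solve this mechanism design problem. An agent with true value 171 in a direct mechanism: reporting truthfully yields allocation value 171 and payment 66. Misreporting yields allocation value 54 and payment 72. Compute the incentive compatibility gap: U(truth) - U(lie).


Step 1: U(truth) = value - payment = 171 - 66 = 105
Step 2: U(lie) = allocation - payment = 54 - 72 = -18
Step 3: IC gap = 105 - (-18) = 123

123


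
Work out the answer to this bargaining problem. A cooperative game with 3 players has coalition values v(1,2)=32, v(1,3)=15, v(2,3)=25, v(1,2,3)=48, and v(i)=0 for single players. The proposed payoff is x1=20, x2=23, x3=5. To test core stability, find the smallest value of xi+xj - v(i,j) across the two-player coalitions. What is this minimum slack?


Step 1: Slack for coalition (1,2): x1+x2 - v12 = 43 - 32 = 11
Step 2: Slack for coalition (1,3): x1+x3 - v13 = 25 - 15 = 10
Step 3: Slack for coalition (2,3): x2+x3 - v23 = 28 - 25 = 3
Step 4: Minimum slack = min(11, 10, 3) = 3, attained by (2,3); no pair can gain by deviating, so the allocation is in the core

3


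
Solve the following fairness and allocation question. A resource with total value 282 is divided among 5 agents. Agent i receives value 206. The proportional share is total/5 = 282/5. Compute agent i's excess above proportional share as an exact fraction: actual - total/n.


Step 1: Proportional share = 282/5
Step 2: Agent's actual allocation = 206
Step 3: Excess = 206 - 282/5 = 748/5

748/5


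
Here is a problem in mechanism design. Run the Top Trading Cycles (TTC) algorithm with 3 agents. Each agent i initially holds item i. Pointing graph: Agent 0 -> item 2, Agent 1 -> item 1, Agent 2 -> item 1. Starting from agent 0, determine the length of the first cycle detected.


Step 1: Trace the pointer graph from agent 0: 0 -> 2 -> 1 -> 1
Step 2: A cycle is detected when we revisit agent 1
Step 3: The cycle is: 1 -> 1
Step 4: Cycle length = 1

1


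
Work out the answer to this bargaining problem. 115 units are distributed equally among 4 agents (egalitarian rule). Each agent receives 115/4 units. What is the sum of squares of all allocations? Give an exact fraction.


Step 1: Each agent's share = 115/4
Step 2: Square of each share = (115/4)^2 = 13225/16
Step 3: Sum of squares = 4 * 13225/16 = 13225/4

13225/4


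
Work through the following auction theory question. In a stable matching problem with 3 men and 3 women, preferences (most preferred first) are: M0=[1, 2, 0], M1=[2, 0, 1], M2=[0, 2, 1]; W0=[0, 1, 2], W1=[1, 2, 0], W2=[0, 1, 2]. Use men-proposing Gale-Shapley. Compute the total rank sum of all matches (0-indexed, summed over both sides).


Step 1: Run Gale-Shapley (men propose, women hold best offer):
  M0 proposes to W1; she accepts
  M1 proposes to W2; she accepts
  M2 proposes to W0; she accepts
Step 2: Final matching: W0-M2, W1-M0, W2-M1
Step 3: 0-indexed ranks (man's rank of his match, then woman's): 0 + 2 + 0 + 2 + 0 + 1
Step 4: Total rank sum = 5

5


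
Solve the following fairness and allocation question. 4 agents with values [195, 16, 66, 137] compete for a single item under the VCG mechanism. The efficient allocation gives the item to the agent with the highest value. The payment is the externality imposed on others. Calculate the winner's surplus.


Step 1: The winner is the agent with the highest value: agent 0 with value 195
Step 2: Values of other agents: [16, 66, 137]
Step 3: VCG payment = max of others' values = 137
Step 4: Surplus = 195 - 137 = 58

58


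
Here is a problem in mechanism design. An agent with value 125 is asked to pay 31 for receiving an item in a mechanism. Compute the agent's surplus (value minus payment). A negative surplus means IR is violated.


Step 1: Surplus = value - payment = 125 - 31 = 94
Step 2: IR is satisfied (surplus >= 0)

94


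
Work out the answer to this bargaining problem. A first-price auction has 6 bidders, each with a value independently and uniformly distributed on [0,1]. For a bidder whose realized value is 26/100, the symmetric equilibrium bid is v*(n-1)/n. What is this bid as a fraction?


Step 1: The symmetric BNE bidding function is b(v) = v * (n-1) / n
Step 2: Substitute v = 13/50 and n = 6
Step 3: b = 13/50 * 5/6
Step 4: b = 13/60

13/60


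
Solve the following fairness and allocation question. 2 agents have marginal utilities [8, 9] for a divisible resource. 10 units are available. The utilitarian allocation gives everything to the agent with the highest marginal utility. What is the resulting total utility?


Step 1: The marginal utilities are [8, 9]
Step 2: The highest marginal utility is 9
Step 3: All 10 units go to that agent
Step 4: Total utility = 9 * 10 = 90

90


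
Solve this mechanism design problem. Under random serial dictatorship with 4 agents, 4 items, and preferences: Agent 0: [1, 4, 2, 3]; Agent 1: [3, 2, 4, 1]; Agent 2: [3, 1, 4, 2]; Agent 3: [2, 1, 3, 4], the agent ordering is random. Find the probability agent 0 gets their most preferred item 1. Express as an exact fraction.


Step 1: Agent 0 wants item 1
Step 2: There are 24 possible orderings of agents
Step 3: In 19 orderings, agent 0 gets item 1
Step 4: Probability = 19/24

19/24


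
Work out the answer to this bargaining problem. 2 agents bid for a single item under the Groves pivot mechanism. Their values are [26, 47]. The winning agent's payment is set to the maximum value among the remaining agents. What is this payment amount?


Step 1: The efficient winner is agent 1 with value 47
Step 2: Other agents' values: [26]
Step 3: Pivot payment = max(others) = 26
Step 4: The winner pays 26

26


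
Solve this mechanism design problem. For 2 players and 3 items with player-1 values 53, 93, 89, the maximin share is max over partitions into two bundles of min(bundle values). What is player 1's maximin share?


Step 1: Item values = 53, 93, 89
Step 2: Enumerate all 2-bundle partitions and take the smaller bundle:
  Partition 1: {53} vs {93,89} -> bundles 53, 182; min = 53
  Partition 2: {93} vs {53,89} -> bundles 93, 142; min = 93
  Partition 3: {89} vs {53,93} -> bundles 89, 146; min = 89
Step 3: MMS = max(53, 93, 89) = 93

93


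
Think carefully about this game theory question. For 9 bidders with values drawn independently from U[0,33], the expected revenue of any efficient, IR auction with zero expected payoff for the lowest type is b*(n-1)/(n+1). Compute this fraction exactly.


Step 1: By Revenue Equivalence, expected revenue = b*(n-1)/(n+1)
Step 2: Substituting n = 9, b = 33
Step 3: Revenue = 33*(9-1)/(9+1) = 33*8/10
Step 4: Revenue = 264/10 = 132/5

132/5


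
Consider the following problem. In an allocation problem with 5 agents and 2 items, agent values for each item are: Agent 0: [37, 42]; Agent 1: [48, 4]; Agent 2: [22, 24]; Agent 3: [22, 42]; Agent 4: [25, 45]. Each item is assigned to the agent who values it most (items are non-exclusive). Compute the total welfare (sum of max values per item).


Step 1: For each item, find the maximum value among all agents.
Step 2: Item 0 -> Agent 1 (value 48)
Step 3: Item 1 -> Agent 4 (value 45)
Step 4: Total welfare = 48 + 45 = 93

93


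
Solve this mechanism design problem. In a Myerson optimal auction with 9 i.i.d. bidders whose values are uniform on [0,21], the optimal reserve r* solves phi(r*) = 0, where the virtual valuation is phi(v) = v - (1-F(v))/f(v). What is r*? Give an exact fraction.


Step 1: For U[0,21], F(v) = v/21 and f(v) = 1/21
Step 2: phi(v) = v - (1 - v/21)/(1/21) = v - (21 - v) = 2v - 21
Step 3: Set phi(r*) = 0: 2r* - 21 = 0
Step 4: r* = 21/2 (the number of bidders n = 9 does not enter)

21/2


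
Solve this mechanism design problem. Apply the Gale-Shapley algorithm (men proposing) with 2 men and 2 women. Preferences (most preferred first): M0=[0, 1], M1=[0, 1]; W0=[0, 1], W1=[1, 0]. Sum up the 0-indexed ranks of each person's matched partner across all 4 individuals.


Step 1: Run Gale-Shapley (men propose, women hold best offer):
  M0 proposes to W0; she accepts
  M1 proposes to W0; rejected
  M1 proposes to W1; she accepts
Step 2: Final matching: W0-M0, W1-M1
Step 3: 0-indexed ranks (man's rank of his match, then woman's): 0 + 0 + 1 + 0
Step 4: Total rank sum = 1

1


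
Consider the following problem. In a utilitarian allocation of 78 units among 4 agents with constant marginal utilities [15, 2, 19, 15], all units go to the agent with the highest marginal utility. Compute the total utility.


Step 1: The marginal utilities are [15, 2, 19, 15]
Step 2: The highest marginal utility is 19
Step 3: All 78 units go to that agent
Step 4: Total utility = 19 * 78 = 1482

1482


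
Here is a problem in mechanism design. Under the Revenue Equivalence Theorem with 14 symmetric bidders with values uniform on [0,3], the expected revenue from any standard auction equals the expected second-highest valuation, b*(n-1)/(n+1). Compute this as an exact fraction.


Step 1: By Revenue Equivalence, expected revenue = b*(n-1)/(n+1)
Step 2: Substituting n = 14, b = 3
Step 3: Revenue = 3*(14-1)/(14+1) = 3*13/15
Step 4: Revenue = 39/15 = 13/5

13/5


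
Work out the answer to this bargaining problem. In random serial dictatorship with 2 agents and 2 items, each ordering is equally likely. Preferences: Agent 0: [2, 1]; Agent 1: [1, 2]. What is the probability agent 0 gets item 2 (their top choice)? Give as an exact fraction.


Step 1: Agent 0 wants item 2
Step 2: There are 2 possible orderings of agents
Step 3: In 2 orderings, agent 0 gets item 2
Step 4: Probability = 2/2 = 1

1


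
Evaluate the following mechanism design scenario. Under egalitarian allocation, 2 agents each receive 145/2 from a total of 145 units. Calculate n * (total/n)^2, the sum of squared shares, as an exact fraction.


Step 1: Each agent's share = 145/2
Step 2: Square of each share = (145/2)^2 = 21025/4
Step 3: Sum of squares = 2 * 21025/4 = 21025/2

21025/2


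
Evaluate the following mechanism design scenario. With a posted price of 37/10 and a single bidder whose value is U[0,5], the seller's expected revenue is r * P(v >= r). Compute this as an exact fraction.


Step 1: Posted price r = 37/10, value support [0,5]
Step 2: P(v >= r) = (5 - 37/10)/5 = 13/50
Step 3: Expected revenue = r * P(v >= r) = 37/10 * 13/50
Step 4: Revenue = 481/500

481/500


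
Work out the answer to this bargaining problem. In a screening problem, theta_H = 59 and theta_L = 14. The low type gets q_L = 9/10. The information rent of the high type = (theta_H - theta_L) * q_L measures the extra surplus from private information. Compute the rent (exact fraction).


Step 1: theta_H - theta_L = 59 - 14 = 45
Step 2: Information rent = (theta_H - theta_L) * q_L
Step 3: = 45 * 9/10
Step 4: = 81/2

81/2


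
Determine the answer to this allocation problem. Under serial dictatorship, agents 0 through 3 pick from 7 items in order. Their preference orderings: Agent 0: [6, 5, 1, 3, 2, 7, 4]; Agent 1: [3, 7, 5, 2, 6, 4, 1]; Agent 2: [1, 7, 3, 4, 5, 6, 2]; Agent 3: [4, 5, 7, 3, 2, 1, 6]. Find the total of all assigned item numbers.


Step 1: Agent 0 picks item 6
Step 2: Agent 1 picks item 3
Step 3: Agent 2 picks item 1
Step 4: Agent 3 picks item 4
Step 5: Sum = 6 + 3 + 1 + 4 = 14

14


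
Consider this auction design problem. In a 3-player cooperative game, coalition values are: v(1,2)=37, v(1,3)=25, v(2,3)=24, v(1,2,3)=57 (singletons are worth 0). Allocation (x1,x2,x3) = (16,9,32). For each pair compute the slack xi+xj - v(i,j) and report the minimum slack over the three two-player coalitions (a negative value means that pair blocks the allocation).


Step 1: Slack for coalition (1,2): x1+x2 - v12 = 25 - 37 = -12
Step 2: Slack for coalition (1,3): x1+x3 - v13 = 48 - 25 = 23
Step 3: Slack for coalition (2,3): x2+x3 - v23 = 41 - 24 = 17
Step 4: Minimum slack = min(-12, 23, 17) = -12, attained by (1,2); coalition (1,2) can block (slack < 0), so the allocation is not in the core

-12


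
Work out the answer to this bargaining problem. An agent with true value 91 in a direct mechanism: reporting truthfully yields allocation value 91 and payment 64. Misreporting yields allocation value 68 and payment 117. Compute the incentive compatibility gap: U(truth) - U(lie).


Step 1: U(truth) = value - payment = 91 - 64 = 27
Step 2: U(lie) = allocation - payment = 68 - 117 = -49
Step 3: IC gap = 27 - (-49) = 76

76


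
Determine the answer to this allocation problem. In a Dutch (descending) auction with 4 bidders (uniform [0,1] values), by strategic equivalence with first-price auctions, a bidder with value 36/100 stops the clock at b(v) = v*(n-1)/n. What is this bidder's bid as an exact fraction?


Step 1: Dutch auctions are strategically equivalent to first-price auctions
Step 2: The equilibrium bid is b(v) = v*(n-1)/n
Step 3: b = 9/25 * 3/4
Step 4: b = 27/100

27/100


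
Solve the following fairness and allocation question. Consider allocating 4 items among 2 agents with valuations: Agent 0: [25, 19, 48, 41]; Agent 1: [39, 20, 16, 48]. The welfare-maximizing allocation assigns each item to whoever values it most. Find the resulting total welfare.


Step 1: For each item, find the maximum value among all agents.
Step 2: Item 0 -> Agent 1 (value 39)
Step 3: Item 1 -> Agent 1 (value 20)
Step 4: Item 2 -> Agent 0 (value 48)
Step 5: Item 3 -> Agent 1 (value 48)
Step 6: Total welfare = 39 + 20 + 48 + 48 = 155

155


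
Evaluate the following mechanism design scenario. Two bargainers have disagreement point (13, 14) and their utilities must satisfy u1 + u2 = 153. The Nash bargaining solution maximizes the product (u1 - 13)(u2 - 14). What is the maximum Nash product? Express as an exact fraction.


Step 1: The Nash solution splits surplus symmetrically above the disagreement point
Step 2: u1 = (total + d1 - d2)/2 = (153 + 13 - 14)/2 = 76
Step 3: u2 = (total - d1 + d2)/2 = (153 - 13 + 14)/2 = 77
Step 4: Nash product = (76 - 13) * (77 - 14)
Step 5: = 63 * 63 = 3969

3969


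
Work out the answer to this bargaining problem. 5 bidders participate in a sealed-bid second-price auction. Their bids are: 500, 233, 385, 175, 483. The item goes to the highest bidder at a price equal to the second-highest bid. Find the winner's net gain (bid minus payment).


Step 1: Sort bids in descending order: 500, 483, 385, 233, 175
Step 2: The winning bid is the highest: 500
Step 3: The payment equals the second-highest bid: 483
Step 4: Surplus = winner's bid - payment = 500 - 483 = 17

17


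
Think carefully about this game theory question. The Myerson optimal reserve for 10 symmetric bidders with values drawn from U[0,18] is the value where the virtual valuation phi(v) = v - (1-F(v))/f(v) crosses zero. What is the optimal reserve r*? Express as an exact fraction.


Step 1: For U[0,18], F(v) = v/18 and f(v) = 1/18
Step 2: phi(v) = v - (1 - v/18)/(1/18) = v - (18 - v) = 2v - 18
Step 3: Set phi(r*) = 0: 2r* - 18 = 0
Step 4: r* = 18/2 = 9 (the number of bidders n = 10 does not enter)

9


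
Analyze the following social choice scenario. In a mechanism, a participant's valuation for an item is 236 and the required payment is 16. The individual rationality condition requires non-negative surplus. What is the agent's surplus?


Step 1: Surplus = value - payment = 236 - 16 = 220
Step 2: IR is satisfied (surplus >= 0)

220


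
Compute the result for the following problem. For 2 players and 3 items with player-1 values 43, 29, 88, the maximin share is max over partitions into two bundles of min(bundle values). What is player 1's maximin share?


Step 1: Item values = 43, 29, 88
Step 2: Enumerate all 2-bundle partitions and take the smaller bundle:
  Partition 1: {43} vs {29,88} -> bundles 43, 117; min = 43
  Partition 2: {29} vs {43,88} -> bundles 29, 131; min = 29
  Partition 3: {88} vs {43,29} -> bundles 88, 72; min = 72
Step 3: MMS = max(43, 29, 72) = 72

72


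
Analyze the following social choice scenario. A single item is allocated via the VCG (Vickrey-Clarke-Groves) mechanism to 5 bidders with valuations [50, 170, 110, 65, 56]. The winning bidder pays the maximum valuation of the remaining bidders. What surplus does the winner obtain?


Step 1: The winner is the agent with the highest value: agent 1 with value 170
Step 2: Values of other agents: [50, 110, 65, 56]
Step 3: VCG payment = max of others' values = 110
Step 4: Surplus = 170 - 110 = 60

60


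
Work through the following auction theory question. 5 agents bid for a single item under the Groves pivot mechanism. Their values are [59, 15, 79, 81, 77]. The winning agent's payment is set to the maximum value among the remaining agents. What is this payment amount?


Step 1: The efficient winner is agent 3 with value 81
Step 2: Other agents' values: [59, 15, 79, 77]
Step 3: Pivot payment = max(others) = 79
Step 4: The winner pays 79

79


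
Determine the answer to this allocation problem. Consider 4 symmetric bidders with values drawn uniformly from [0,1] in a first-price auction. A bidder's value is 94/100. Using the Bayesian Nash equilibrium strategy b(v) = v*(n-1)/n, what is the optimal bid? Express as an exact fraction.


Step 1: The symmetric BNE bidding function is b(v) = v * (n-1) / n
Step 2: Substitute v = 47/50 and n = 4
Step 3: b = 47/50 * 3/4
Step 4: b = 141/200

141/200


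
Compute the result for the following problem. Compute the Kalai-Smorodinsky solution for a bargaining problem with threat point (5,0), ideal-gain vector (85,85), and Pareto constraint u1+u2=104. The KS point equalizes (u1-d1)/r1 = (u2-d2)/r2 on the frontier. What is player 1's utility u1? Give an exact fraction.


Step 1: At the KS point, (u1-d1)/r1 = (u2-d2)/r2 = t and u1+u2 = 104
Step 2: u1 = d1 + r1*t and u2 = d2 + r2*t, so (d1 + r1*t) + (d2 + r2*t) = 104
Step 3: t = (104 - 5 - 0)/(85 + 85) = 99/170
Step 4: u1 = d1 + r1*t = 5 + 85 * 99/170 = 109/2
Step 5: (Check: u2 = d2 + r2*t = 99/2; u1+u2 = 109/2 + 99/2 = 104, on the frontier.)

109/2


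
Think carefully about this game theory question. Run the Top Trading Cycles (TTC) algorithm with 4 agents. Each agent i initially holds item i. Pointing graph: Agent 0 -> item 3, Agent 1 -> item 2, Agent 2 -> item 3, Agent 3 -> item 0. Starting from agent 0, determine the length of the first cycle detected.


Step 1: Trace the pointer graph from agent 0: 0 -> 3 -> 0
Step 2: A cycle is detected when we revisit agent 0
Step 3: The cycle is: 0 -> 3 -> 0
Step 4: Cycle length = 2

2


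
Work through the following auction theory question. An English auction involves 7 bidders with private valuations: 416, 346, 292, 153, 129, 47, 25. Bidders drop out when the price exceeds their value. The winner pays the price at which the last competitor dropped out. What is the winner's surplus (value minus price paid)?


Step 1: Identify the highest value: 416
Step 2: Identify the second-highest value: 346
Step 3: The final price = second-highest value = 346
Step 4: Surplus = 416 - 346 = 70

70


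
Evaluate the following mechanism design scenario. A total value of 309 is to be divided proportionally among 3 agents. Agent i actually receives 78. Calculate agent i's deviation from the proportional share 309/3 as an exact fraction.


Step 1: Proportional share = 309/3 = 103
Step 2: Agent's actual allocation = 78
Step 3: Excess = 78 - 103 = -25

-25


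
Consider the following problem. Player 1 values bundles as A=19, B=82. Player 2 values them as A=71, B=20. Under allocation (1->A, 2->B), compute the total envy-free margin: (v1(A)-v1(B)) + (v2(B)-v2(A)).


Step 1: Player 1's margin = v1(A) - v1(B) = 19 - 82 = -63
Step 2: Player 2's margin = v2(B) - v2(A) = 20 - 71 = -51
Step 3: Total margin = -63 + -51 = -114

-114


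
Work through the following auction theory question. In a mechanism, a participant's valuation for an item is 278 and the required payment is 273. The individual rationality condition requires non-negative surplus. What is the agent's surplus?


Step 1: Surplus = value - payment = 278 - 273 = 5
Step 2: IR is satisfied (surplus >= 0)

5


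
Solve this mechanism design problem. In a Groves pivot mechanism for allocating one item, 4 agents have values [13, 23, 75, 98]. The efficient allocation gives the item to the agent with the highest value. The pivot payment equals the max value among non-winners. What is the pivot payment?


Step 1: The efficient winner is agent 3 with value 98
Step 2: Other agents' values: [13, 23, 75]
Step 3: Pivot payment = max(others) = 75
Step 4: The winner pays 75

75


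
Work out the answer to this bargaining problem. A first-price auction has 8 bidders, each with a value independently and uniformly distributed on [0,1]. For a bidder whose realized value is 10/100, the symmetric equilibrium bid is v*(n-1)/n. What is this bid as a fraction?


Step 1: The symmetric BNE bidding function is b(v) = v * (n-1) / n
Step 2: Substitute v = 1/10 and n = 8
Step 3: b = 1/10 * 7/8
Step 4: b = 7/80

7/80


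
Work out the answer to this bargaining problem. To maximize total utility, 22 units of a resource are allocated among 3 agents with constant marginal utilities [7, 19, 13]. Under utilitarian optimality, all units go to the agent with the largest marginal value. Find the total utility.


Step 1: The marginal utilities are [7, 19, 13]
Step 2: The highest marginal utility is 19
Step 3: All 22 units go to that agent
Step 4: Total utility = 19 * 22 = 418

418


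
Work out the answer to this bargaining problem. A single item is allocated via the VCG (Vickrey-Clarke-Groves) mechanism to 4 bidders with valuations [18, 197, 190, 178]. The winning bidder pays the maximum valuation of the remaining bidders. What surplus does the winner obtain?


Step 1: The winner is the agent with the highest value: agent 1 with value 197
Step 2: Values of other agents: [18, 190, 178]
Step 3: VCG payment = max of others' values = 190
Step 4: Surplus = 197 - 190 = 7

7


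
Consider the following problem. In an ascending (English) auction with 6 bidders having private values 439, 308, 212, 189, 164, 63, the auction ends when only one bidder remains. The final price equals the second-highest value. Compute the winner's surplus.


Step 1: Identify the highest value: 439
Step 2: Identify the second-highest value: 308
Step 3: The final price = second-highest value = 308
Step 4: Surplus = 439 - 308 = 131

131


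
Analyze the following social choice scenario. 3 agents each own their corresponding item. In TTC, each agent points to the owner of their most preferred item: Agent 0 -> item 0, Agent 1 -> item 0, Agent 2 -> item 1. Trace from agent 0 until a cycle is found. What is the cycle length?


Step 1: Trace the pointer graph from agent 0: 0 -> 0
Step 2: A cycle is detected when we revisit agent 0
Step 3: The cycle is: 0 -> 0
Step 4: Cycle length = 1

1


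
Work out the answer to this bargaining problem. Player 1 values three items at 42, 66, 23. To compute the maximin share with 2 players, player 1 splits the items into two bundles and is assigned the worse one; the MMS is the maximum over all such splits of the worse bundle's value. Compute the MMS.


Step 1: Item values = 42, 66, 23
Step 2: Enumerate all 2-bundle partitions and take the smaller bundle:
  Partition 1: {42} vs {66,23} -> bundles 42, 89; min = 42
  Partition 2: {66} vs {42,23} -> bundles 66, 65; min = 65
  Partition 3: {23} vs {42,66} -> bundles 23, 108; min = 23
Step 3: MMS = max(42, 65, 23) = 65

65


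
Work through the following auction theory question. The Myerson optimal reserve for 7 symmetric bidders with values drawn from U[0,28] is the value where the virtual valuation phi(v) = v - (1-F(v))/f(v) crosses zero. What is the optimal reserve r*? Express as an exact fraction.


Step 1: For U[0,28], F(v) = v/28 and f(v) = 1/28
Step 2: phi(v) = v - (1 - v/28)/(1/28) = v - (28 - v) = 2v - 28
Step 3: Set phi(r*) = 0: 2r* - 28 = 0
Step 4: r* = 28/2 = 14 (the number of bidders n = 7 does not enter)

14


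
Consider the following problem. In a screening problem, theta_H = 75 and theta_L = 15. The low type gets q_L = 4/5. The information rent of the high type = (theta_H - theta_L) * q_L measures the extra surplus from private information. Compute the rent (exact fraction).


Step 1: theta_H - theta_L = 75 - 15 = 60
Step 2: Information rent = (theta_H - theta_L) * q_L
Step 3: = 60 * 4/5
Step 4: = 48

48


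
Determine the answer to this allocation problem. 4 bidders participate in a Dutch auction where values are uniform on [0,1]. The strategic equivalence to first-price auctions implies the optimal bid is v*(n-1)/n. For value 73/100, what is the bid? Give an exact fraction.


Step 1: Dutch auctions are strategically equivalent to first-price auctions
Step 2: The equilibrium bid is b(v) = v*(n-1)/n
Step 3: b = 73/100 * 3/4
Step 4: b = 219/400

219/400


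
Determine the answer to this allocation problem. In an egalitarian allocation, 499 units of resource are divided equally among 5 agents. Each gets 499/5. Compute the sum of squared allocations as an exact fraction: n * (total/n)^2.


Step 1: Each agent's share = 499/5
Step 2: Square of each share = (499/5)^2 = 249001/25
Step 3: Sum of squares = 5 * 249001/25 = 249001/5

249001/5


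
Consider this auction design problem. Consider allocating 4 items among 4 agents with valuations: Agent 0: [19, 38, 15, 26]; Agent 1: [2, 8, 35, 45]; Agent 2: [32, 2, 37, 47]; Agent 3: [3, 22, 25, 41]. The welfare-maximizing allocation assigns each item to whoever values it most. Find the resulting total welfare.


Step 1: For each item, find the maximum value among all agents.
Step 2: Item 0 -> Agent 2 (value 32)
Step 3: Item 1 -> Agent 0 (value 38)
Step 4: Item 2 -> Agent 2 (value 37)
Step 5: Item 3 -> Agent 2 (value 47)
Step 6: Total welfare = 32 + 38 + 37 + 47 = 154

154


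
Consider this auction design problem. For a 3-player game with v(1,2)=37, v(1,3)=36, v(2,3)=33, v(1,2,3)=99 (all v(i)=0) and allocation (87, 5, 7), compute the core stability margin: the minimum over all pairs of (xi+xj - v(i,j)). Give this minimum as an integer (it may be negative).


Step 1: Slack for coalition (1,2): x1+x2 - v12 = 92 - 37 = 55
Step 2: Slack for coalition (1,3): x1+x3 - v13 = 94 - 36 = 58
Step 3: Slack for coalition (2,3): x2+x3 - v23 = 12 - 33 = -21
Step 4: Minimum slack = min(55, 58, -21) = -21, attained by (2,3); coalition (2,3) can block (slack < 0), so the allocation is not in the core

-21


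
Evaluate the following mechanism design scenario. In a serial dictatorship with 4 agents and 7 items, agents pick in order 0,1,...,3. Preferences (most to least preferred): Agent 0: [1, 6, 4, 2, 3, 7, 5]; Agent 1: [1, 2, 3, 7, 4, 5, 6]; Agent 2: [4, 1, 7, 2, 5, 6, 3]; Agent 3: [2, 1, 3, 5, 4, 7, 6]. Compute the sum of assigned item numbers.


Step 1: Agent 0 picks item 1
Step 2: Agent 1 picks item 2
Step 3: Agent 2 picks item 4
Step 4: Agent 3 picks item 3
Step 5: Sum = 1 + 2 + 4 + 3 = 10

10


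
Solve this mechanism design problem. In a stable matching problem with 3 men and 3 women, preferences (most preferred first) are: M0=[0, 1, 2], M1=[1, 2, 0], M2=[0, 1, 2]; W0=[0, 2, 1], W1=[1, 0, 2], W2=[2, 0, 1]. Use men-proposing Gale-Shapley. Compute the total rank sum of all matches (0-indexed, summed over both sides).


Step 1: Run Gale-Shapley (men propose, women hold best offer):
  M0 proposes to W0; she accepts
  M1 proposes to W1; she accepts
  M2 proposes to W0; rejected
  M2 proposes to W1; rejected
  M2 proposes to W2; she accepts
Step 2: Final matching: W0-M0, W1-M1, W2-M2
Step 3: 0-indexed ranks (man's rank of his match, then woman's): 0 + 0 + 0 + 0 + 2 + 0
Step 4: Total rank sum = 2

2


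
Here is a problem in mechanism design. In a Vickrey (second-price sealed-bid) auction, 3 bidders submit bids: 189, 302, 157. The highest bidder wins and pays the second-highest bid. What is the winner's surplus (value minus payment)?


Step 1: Sort bids in descending order: 302, 189, 157
Step 2: The winning bid is the highest: 302
Step 3: The payment equals the second-highest bid: 189
Step 4: Surplus = winner's bid - payment = 302 - 189 = 113

113


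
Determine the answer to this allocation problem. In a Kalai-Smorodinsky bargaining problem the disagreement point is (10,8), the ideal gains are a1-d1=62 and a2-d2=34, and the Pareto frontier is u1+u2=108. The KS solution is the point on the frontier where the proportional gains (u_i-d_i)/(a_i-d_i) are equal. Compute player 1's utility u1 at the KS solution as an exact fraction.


Step 1: At the KS point, (u1-d1)/r1 = (u2-d2)/r2 = t and u1+u2 = 108
Step 2: u1 = d1 + r1*t and u2 = d2 + r2*t, so (d1 + r1*t) + (d2 + r2*t) = 108
Step 3: t = (108 - 10 - 8)/(62 + 34) = 90/96 = 15/16
Step 4: u1 = d1 + r1*t = 10 + 62 * 15/16 = 545/8
Step 5: (Check: u2 = d2 + r2*t = 319/8; u1+u2 = 545/8 + 319/8 = 108, on the frontier.)

545/8


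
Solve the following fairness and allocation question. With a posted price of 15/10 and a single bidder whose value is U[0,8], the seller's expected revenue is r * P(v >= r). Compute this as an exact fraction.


Step 1: Posted price r = 3/2, value support [0,8]
Step 2: P(v >= r) = (8 - 3/2)/8 = 13/16
Step 3: Expected revenue = r * P(v >= r) = 3/2 * 13/16
Step 4: Revenue = 39/32

39/32


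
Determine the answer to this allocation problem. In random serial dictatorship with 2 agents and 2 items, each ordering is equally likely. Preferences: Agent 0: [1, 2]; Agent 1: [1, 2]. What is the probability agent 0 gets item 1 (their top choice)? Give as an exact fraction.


Step 1: Agent 0 wants item 1
Step 2: There are 2 possible orderings of agents
Step 3: In 1 orderings, agent 0 gets item 1
Step 4: Probability = 1/2

1/2


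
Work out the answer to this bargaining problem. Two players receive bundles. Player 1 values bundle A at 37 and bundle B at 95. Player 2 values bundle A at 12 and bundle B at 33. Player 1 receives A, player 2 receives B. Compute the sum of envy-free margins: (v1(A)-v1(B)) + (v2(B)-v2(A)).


Step 1: Player 1's margin = v1(A) - v1(B) = 37 - 95 = -58
Step 2: Player 2's margin = v2(B) - v2(A) = 33 - 12 = 21
Step 3: Total margin = -58 + 21 = -37

-37


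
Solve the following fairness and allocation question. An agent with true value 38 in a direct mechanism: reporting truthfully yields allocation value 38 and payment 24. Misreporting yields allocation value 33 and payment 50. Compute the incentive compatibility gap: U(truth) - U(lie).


Step 1: U(truth) = value - payment = 38 - 24 = 14
Step 2: U(lie) = allocation - payment = 33 - 50 = -17
Step 3: IC gap = 14 - (-17) = 31

31


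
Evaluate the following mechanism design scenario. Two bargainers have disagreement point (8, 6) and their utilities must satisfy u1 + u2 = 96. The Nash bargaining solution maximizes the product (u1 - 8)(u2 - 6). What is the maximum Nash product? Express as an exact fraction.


Step 1: The Nash solution splits surplus symmetrically above the disagreement point
Step 2: u1 = (total + d1 - d2)/2 = (96 + 8 - 6)/2 = 49
Step 3: u2 = (total - d1 + d2)/2 = (96 - 8 + 6)/2 = 47
Step 4: Nash product = (49 - 8) * (47 - 6)
Step 5: = 41 * 41 = 1681

1681


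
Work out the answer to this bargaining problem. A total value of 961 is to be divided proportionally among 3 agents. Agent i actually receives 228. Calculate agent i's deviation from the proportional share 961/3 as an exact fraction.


Step 1: Proportional share = 961/3
Step 2: Agent's actual allocation = 228
Step 3: Excess = 228 - 961/3 = -277/3

-277/3
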